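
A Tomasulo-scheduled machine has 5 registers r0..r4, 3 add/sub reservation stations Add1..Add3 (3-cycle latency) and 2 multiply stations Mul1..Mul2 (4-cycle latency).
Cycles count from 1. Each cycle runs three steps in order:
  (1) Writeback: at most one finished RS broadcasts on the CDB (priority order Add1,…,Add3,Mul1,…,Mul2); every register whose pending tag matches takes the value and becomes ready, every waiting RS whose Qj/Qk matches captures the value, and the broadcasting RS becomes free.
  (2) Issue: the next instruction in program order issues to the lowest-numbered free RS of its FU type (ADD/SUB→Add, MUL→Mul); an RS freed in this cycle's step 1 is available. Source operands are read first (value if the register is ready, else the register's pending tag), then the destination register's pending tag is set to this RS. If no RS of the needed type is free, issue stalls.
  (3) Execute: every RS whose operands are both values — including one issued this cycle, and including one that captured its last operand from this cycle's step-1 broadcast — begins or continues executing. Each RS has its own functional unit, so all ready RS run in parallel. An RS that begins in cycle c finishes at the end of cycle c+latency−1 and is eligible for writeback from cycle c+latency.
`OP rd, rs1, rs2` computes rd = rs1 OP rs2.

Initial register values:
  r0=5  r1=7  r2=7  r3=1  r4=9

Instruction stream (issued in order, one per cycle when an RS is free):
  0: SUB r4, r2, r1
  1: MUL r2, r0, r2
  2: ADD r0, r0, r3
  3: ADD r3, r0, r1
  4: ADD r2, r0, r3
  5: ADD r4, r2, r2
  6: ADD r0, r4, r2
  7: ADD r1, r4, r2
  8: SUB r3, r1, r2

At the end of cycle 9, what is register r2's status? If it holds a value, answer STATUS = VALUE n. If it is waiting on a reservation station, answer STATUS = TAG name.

STATUS = TAG Add3

  c1: issue SUB r4<-Add1  regs: r0:5,r1:7,r2:7,r3:1,r4:Add1
  c2: issue MUL r2<-Mul1  regs: r0:5,r1:7,r2:Mul1,r3:1,r4:Add1
  c3: issue ADD r0<-Add2  regs: r0:Add2,r1:7,r2:Mul1,r3:1,r4:Add1
  c4: CDB Add1=0; issue ADD r3<-Add1  regs: r0:Add2,r1:7,r2:Mul1,r3:Add1,r4:0
  c5: issue ADD r2<-Add3  regs: r0:Add2,r1:7,r2:Add3,r3:Add1,r4:0
  c6: CDB Add2=6; issue ADD r4<-Add2  regs: r0:6,r1:7,r2:Add3,r3:Add1,r4:Add2
  c7: CDB Mul1=35; stall  regs: r0:6,r1:7,r2:Add3,r3:Add1,r4:Add2
  c8: stall  regs: r0:6,r1:7,r2:Add3,r3:Add1,r4:Add2
  c9: CDB Add1=13; issue ADD r0<-Add1  regs: r0:Add1,r1:7,r2:Add3,r3:13,r4:Add2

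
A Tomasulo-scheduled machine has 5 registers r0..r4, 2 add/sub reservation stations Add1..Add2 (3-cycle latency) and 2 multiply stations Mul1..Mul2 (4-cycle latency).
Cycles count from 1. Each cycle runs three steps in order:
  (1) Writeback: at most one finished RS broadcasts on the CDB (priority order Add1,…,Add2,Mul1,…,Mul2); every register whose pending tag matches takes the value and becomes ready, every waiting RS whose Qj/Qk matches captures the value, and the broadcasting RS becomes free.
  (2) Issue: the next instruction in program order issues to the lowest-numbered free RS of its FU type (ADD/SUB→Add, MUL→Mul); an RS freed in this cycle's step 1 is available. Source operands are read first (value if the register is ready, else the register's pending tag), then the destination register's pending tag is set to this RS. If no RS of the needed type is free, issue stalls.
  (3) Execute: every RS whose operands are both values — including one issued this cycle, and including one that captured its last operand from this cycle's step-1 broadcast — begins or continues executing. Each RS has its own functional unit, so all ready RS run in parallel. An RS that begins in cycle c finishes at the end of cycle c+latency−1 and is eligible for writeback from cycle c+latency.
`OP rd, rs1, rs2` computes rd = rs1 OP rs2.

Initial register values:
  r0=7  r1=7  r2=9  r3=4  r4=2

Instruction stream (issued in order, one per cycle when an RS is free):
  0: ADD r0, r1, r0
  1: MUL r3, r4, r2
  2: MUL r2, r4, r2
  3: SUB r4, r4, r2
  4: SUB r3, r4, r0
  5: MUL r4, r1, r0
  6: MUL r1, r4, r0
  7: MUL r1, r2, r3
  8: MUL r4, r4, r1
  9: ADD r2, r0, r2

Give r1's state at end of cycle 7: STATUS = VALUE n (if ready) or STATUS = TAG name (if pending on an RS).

STATUS = TAG Mul2

  c1: issue ADD r0<-Add1  regs: r0:Add1,r1:7,r2:9,r3:4,r4:2
  c2: issue MUL r3<-Mul1  regs: r0:Add1,r1:7,r2:9,r3:Mul1,r4:2
  c3: issue MUL r2<-Mul2  regs: r0:Add1,r1:7,r2:Mul2,r3:Mul1,r4:2
  c4: CDB Add1=14; issue SUB r4<-Add1  regs: r0:14,r1:7,r2:Mul2,r3:Mul1,r4:Add1
  c5: issue SUB r3<-Add2  regs: r0:14,r1:7,r2:Mul2,r3:Add2,r4:Add1
  c6: CDB Mul1=18; issue MUL r4<-Mul1  regs: r0:14,r1:7,r2:Mul2,r3:Add2,r4:Mul1
  c7: CDB Mul2=18; issue MUL r1<-Mul2  regs: r0:14,r1:Mul2,r2:18,r3:Add2,r4:Mul1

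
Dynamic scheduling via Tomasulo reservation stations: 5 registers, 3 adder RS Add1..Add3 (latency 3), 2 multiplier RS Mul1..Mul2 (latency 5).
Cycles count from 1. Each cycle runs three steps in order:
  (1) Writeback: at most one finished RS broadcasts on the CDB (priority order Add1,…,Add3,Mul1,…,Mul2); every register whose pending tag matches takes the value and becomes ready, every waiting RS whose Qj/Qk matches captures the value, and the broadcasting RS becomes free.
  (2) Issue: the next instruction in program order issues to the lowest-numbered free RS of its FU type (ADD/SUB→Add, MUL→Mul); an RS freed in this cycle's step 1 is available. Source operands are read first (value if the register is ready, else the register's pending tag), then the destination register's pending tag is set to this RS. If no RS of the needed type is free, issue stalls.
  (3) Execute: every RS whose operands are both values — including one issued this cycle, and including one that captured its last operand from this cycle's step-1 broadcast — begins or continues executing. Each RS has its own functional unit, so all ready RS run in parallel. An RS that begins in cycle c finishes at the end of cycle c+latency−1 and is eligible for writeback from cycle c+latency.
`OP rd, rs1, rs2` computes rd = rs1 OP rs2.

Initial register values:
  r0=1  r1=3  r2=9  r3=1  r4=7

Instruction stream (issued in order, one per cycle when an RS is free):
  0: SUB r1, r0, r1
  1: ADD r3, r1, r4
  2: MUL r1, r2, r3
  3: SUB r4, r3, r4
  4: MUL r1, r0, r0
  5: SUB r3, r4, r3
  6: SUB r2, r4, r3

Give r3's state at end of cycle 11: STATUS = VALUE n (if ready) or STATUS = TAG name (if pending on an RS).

  c1: issue SUB r1<-Add1  regs: r0:1,r1:Add1,r2:9,r3:1,r4:7
  c2: issue ADD r3<-Add2  regs: r0:1,r1:Add1,r2:9,r3:Add2,r4:7
  c3: issue MUL r1<-Mul1  regs: r0:1,r1:Mul1,r2:9,r3:Add2,r4:7
  c4: CDB Add1=-2; issue SUB r4<-Add1  regs: r0:1,r1:Mul1,r2:9,r3:Add2,r4:Add1
  c5: issue MUL r1<-Mul2  regs: r0:1,r1:Mul2,r2:9,r3:Add2,r4:Add1
  c6: issue SUB r3<-Add3  regs: r0:1,r1:Mul2,r2:9,r3:Add3,r4:Add1
  c7: CDB Add2=5; issue SUB r2<-Add2  regs: r0:1,r1:Mul2,r2:Add2,r3:Add3,r4:Add1
  c8: -  regs: r0:1,r1:Mul2,r2:Add2,r3:Add3,r4:Add1
  c9: -  regs: r0:1,r1:Mul2,r2:Add2,r3:Add3,r4:Add1
  c10: CDB Add1=-2  regs: r0:1,r1:Mul2,r2:Add2,r3:Add3,r4:-2
  c11: CDB Mul2=1  regs: r0:1,r1:1,r2:Add2,r3:Add3,r4:-2

STATUS = TAG Add3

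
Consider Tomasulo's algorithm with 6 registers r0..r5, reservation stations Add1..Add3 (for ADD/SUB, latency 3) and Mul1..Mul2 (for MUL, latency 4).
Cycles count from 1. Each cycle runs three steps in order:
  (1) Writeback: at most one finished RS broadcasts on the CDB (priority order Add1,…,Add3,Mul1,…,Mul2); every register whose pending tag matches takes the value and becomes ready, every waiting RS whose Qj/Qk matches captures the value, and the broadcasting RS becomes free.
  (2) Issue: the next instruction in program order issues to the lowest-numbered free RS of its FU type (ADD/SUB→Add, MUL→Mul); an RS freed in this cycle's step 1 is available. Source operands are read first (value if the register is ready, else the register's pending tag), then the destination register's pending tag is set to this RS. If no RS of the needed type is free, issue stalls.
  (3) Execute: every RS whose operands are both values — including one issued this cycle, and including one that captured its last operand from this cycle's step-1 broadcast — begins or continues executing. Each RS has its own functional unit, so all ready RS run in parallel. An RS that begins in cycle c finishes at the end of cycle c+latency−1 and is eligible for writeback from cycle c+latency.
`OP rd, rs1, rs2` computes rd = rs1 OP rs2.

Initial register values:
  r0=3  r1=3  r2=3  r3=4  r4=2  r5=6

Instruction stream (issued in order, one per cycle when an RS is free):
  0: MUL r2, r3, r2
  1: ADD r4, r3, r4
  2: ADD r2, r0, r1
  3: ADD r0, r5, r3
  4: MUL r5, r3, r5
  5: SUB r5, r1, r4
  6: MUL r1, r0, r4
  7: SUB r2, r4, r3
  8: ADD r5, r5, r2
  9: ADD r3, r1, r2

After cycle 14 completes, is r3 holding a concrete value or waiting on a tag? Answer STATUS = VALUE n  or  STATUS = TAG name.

cycle 1: issue MUL r2<-Mul1 // r0:3,r1:3,r2:Mul1,r3:4,r4:2,r5:6
cycle 2: issue ADD r4<-Add1 // r0:3,r1:3,r2:Mul1,r3:4,r4:Add1,r5:6
cycle 3: issue ADD r2<-Add2 // r0:3,r1:3,r2:Add2,r3:4,r4:Add1,r5:6
cycle 4: issue ADD r0<-Add3 // r0:Add3,r1:3,r2:Add2,r3:4,r4:Add1,r5:6
cycle 5: CDB Add1=6; issue MUL r5<-Mul2 // r0:Add3,r1:3,r2:Add2,r3:4,r4:6,r5:Mul2
cycle 6: CDB Add2=6; issue SUB r5<-Add1 // r0:Add3,r1:3,r2:6,r3:4,r4:6,r5:Add1
cycle 7: CDB Add3=10; stall // r0:10,r1:3,r2:6,r3:4,r4:6,r5:Add1
cycle 8: CDB Mul1=12; issue MUL r1<-Mul1 // r0:10,r1:Mul1,r2:6,r3:4,r4:6,r5:Add1
cycle 9: CDB Add1=-3; issue SUB r2<-Add1 // r0:10,r1:Mul1,r2:Add1,r3:4,r4:6,r5:-3
cycle 10: CDB Mul2=24; issue ADD r5<-Add2 // r0:10,r1:Mul1,r2:Add1,r3:4,r4:6,r5:Add2
cycle 11: issue ADD r3<-Add3 // r0:10,r1:Mul1,r2:Add1,r3:Add3,r4:6,r5:Add2
cycle 12: CDB Add1=2 // r0:10,r1:Mul1,r2:2,r3:Add3,r4:6,r5:Add2
cycle 13: CDB Mul1=60 // r0:10,r1:60,r2:2,r3:Add3,r4:6,r5:Add2
cycle 14: - // r0:10,r1:60,r2:2,r3:Add3,r4:6,r5:Add2

STATUS = TAG Add3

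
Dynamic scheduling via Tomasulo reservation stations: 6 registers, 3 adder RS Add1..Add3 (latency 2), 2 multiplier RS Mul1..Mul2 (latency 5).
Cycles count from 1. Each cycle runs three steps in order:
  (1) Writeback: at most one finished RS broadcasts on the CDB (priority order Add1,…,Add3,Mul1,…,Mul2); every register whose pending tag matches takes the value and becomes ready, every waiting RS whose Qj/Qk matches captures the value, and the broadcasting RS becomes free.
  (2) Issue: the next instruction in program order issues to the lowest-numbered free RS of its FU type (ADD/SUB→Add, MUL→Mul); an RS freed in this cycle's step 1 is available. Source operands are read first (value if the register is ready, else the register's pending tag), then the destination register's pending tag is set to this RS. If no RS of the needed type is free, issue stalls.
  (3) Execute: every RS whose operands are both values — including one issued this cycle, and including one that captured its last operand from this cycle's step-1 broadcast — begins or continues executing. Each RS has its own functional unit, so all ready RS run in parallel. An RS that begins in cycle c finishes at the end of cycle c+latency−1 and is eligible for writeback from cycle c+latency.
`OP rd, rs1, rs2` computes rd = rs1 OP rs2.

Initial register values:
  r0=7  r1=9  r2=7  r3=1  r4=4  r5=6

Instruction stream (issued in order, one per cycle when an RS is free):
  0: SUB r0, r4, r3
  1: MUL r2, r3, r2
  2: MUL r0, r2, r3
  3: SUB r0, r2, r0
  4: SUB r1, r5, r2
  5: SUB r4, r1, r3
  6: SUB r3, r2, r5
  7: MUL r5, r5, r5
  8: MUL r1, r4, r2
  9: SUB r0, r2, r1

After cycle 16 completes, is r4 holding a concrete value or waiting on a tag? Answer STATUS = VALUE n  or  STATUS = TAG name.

STATUS = VALUE -2

  c1: issue SUB r0<-Add1  regs: r0:Add1,r1:9,r2:7,r3:1,r4:4,r5:6
  c2: issue MUL r2<-Mul1  regs: r0:Add1,r1:9,r2:Mul1,r3:1,r4:4,r5:6
  c3: CDB Add1=3; issue MUL r0<-Mul2  regs: r0:Mul2,r1:9,r2:Mul1,r3:1,r4:4,r5:6
  c4: issue SUB r0<-Add1  regs: r0:Add1,r1:9,r2:Mul1,r3:1,r4:4,r5:6
  c5: issue SUB r1<-Add2  regs: r0:Add1,r1:Add2,r2:Mul1,r3:1,r4:4,r5:6
  c6: issue SUB r4<-Add3  regs: r0:Add1,r1:Add2,r2:Mul1,r3:1,r4:Add3,r5:6
  c7: CDB Mul1=7; stall  regs: r0:Add1,r1:Add2,r2:7,r3:1,r4:Add3,r5:6
  c8: stall  regs: r0:Add1,r1:Add2,r2:7,r3:1,r4:Add3,r5:6
  c9: CDB Add2=-1; issue SUB r3<-Add2  regs: r0:Add1,r1:-1,r2:7,r3:Add2,r4:Add3,r5:6
  c10: issue MUL r5<-Mul1  regs: r0:Add1,r1:-1,r2:7,r3:Add2,r4:Add3,r5:Mul1
  c11: CDB Add2=1; stall  regs: r0:Add1,r1:-1,r2:7,r3:1,r4:Add3,r5:Mul1
  c12: CDB Add3=-2; stall  regs: r0:Add1,r1:-1,r2:7,r3:1,r4:-2,r5:Mul1
  c13: CDB Mul2=7; issue MUL r1<-Mul2  regs: r0:Add1,r1:Mul2,r2:7,r3:1,r4:-2,r5:Mul1
  c14: issue SUB r0<-Add2  regs: r0:Add2,r1:Mul2,r2:7,r3:1,r4:-2,r5:Mul1
  c15: CDB Add1=0  regs: r0:Add2,r1:Mul2,r2:7,r3:1,r4:-2,r5:Mul1
  c16: CDB Mul1=36  regs: r0:Add2,r1:Mul2,r2:7,r3:1,r4:-2,r5:36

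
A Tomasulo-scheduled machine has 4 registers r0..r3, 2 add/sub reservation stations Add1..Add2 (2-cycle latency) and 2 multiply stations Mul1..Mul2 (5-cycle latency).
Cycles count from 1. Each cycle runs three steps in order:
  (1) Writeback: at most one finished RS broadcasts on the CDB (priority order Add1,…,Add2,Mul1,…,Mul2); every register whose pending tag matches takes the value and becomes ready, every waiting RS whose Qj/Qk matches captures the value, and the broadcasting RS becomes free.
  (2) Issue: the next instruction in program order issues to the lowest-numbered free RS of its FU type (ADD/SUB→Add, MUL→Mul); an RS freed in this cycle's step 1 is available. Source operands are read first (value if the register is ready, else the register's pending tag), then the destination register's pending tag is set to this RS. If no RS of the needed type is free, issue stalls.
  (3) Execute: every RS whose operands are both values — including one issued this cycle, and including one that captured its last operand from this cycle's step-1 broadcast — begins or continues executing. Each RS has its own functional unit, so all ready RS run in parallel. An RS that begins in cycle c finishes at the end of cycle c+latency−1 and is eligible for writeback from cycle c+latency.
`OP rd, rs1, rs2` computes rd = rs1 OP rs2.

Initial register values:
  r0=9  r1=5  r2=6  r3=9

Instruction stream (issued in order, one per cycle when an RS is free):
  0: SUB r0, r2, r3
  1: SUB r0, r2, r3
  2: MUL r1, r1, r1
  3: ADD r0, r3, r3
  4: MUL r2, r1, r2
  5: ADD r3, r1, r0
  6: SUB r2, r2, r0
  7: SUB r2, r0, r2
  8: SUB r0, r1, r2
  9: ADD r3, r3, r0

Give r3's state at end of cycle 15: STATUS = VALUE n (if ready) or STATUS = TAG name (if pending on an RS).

STATUS = VALUE 43

cycle 1: issue SUB r0<-Add1 // r0:Add1,r1:5,r2:6,r3:9
cycle 2: issue SUB r0<-Add2 // r0:Add2,r1:5,r2:6,r3:9
cycle 3: CDB Add1=-3; issue MUL r1<-Mul1 // r0:Add2,r1:Mul1,r2:6,r3:9
cycle 4: CDB Add2=-3; issue ADD r0<-Add1 // r0:Add1,r1:Mul1,r2:6,r3:9
cycle 5: issue MUL r2<-Mul2 // r0:Add1,r1:Mul1,r2:Mul2,r3:9
cycle 6: CDB Add1=18; issue ADD r3<-Add1 // r0:18,r1:Mul1,r2:Mul2,r3:Add1
cycle 7: issue SUB r2<-Add2 // r0:18,r1:Mul1,r2:Add2,r3:Add1
cycle 8: CDB Mul1=25; stall // r0:18,r1:25,r2:Add2,r3:Add1
cycle 9: stall // r0:18,r1:25,r2:Add2,r3:Add1
cycle 10: CDB Add1=43; issue SUB r2<-Add1 // r0:18,r1:25,r2:Add1,r3:43
cycle 11: stall // r0:18,r1:25,r2:Add1,r3:43
cycle 12: stall // r0:18,r1:25,r2:Add1,r3:43
cycle 13: CDB Mul2=150; stall // r0:18,r1:25,r2:Add1,r3:43
cycle 14: stall // r0:18,r1:25,r2:Add1,r3:43
cycle 15: CDB Add2=132; issue SUB r0<-Add2 // r0:Add2,r1:25,r2:Add1,r3:43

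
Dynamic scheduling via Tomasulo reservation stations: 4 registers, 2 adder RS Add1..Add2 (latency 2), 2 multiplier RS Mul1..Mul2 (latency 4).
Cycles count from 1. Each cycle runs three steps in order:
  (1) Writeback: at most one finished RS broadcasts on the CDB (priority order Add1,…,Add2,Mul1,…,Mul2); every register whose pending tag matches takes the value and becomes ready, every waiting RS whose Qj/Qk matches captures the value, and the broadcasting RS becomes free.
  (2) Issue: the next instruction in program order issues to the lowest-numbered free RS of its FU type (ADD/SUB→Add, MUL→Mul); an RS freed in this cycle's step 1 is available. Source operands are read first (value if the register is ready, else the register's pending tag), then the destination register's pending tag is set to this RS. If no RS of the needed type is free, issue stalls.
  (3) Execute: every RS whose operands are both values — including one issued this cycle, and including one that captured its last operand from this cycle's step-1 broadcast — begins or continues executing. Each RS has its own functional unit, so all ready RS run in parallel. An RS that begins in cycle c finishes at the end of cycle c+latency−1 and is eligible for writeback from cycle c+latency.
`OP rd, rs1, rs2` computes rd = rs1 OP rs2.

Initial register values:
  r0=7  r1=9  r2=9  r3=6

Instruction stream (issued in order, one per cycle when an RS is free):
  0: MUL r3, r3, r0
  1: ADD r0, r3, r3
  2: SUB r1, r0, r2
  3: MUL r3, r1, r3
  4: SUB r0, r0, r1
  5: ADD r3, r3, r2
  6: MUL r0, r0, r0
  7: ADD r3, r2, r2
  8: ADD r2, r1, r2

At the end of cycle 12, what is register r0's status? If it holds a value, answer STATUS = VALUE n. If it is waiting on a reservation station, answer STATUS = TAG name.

STATUS = TAG Mul1

cycle 1: issue MUL r3<-Mul1 // r0:7,r1:9,r2:9,r3:Mul1
cycle 2: issue ADD r0<-Add1 // r0:Add1,r1:9,r2:9,r3:Mul1
cycle 3: issue SUB r1<-Add2 // r0:Add1,r1:Add2,r2:9,r3:Mul1
cycle 4: issue MUL r3<-Mul2 // r0:Add1,r1:Add2,r2:9,r3:Mul2
cycle 5: CDB Mul1=42; stall // r0:Add1,r1:Add2,r2:9,r3:Mul2
cycle 6: stall // r0:Add1,r1:Add2,r2:9,r3:Mul2
cycle 7: CDB Add1=84; issue SUB r0<-Add1 // r0:Add1,r1:Add2,r2:9,r3:Mul2
cycle 8: stall // r0:Add1,r1:Add2,r2:9,r3:Mul2
cycle 9: CDB Add2=75; issue ADD r3<-Add2 // r0:Add1,r1:75,r2:9,r3:Add2
cycle 10: issue MUL r0<-Mul1 // r0:Mul1,r1:75,r2:9,r3:Add2
cycle 11: CDB Add1=9; issue ADD r3<-Add1 // r0:Mul1,r1:75,r2:9,r3:Add1
cycle 12: stall // r0:Mul1,r1:75,r2:9,r3:Add1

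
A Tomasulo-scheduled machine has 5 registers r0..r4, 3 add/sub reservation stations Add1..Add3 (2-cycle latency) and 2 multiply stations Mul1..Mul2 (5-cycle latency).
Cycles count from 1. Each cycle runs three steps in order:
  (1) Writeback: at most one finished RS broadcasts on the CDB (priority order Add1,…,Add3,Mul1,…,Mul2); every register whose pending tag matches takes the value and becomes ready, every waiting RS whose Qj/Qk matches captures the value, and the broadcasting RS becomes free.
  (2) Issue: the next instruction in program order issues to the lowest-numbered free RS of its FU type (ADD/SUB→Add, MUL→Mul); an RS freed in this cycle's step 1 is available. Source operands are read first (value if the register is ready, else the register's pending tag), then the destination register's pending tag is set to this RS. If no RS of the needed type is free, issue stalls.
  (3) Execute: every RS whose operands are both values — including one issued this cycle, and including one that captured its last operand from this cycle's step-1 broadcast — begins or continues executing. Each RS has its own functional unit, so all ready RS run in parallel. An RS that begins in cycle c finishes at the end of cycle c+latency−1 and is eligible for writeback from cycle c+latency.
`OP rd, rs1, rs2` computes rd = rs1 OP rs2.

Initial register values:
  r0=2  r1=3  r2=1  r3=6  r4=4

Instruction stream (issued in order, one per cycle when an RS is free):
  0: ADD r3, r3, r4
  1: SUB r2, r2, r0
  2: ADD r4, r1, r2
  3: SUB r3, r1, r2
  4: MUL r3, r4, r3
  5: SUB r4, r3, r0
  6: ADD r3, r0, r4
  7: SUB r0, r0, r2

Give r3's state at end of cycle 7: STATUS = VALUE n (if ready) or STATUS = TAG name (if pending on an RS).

  c1: issue ADD r3<-Add1  regs: r0:2,r1:3,r2:1,r3:Add1,r4:4
  c2: issue SUB r2<-Add2  regs: r0:2,r1:3,r2:Add2,r3:Add1,r4:4
  c3: CDB Add1=10; issue ADD r4<-Add1  regs: r0:2,r1:3,r2:Add2,r3:10,r4:Add1
  c4: CDB Add2=-1; issue SUB r3<-Add2  regs: r0:2,r1:3,r2:-1,r3:Add2,r4:Add1
  c5: issue MUL r3<-Mul1  regs: r0:2,r1:3,r2:-1,r3:Mul1,r4:Add1
  c6: CDB Add1=2; issue SUB r4<-Add1  regs: r0:2,r1:3,r2:-1,r3:Mul1,r4:Add1
  c7: CDB Add2=4; issue ADD r3<-Add2  regs: r0:2,r1:3,r2:-1,r3:Add2,r4:Add1

STATUS = TAG Add2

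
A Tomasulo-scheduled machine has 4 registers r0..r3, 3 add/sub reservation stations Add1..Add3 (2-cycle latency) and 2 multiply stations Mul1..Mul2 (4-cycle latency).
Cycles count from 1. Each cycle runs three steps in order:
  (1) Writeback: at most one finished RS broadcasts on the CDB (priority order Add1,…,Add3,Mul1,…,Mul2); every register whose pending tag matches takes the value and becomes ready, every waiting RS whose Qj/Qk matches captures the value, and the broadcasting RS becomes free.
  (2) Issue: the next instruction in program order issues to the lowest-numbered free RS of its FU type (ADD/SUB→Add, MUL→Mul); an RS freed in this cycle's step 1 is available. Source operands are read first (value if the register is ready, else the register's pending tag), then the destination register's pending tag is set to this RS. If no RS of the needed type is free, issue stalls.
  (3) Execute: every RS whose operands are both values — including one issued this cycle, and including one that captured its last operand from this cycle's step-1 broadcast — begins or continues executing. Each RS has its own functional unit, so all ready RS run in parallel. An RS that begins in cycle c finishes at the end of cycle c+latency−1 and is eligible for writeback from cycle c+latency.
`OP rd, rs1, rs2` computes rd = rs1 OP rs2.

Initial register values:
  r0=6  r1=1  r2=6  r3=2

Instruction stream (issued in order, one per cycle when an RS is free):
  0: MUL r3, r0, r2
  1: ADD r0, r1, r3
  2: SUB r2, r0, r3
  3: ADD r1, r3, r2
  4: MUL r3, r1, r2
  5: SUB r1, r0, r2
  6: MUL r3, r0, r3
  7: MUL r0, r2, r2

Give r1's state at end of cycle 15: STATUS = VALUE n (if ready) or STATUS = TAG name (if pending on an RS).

STATUS = VALUE 36

  c1: issue MUL r3<-Mul1  regs: r0:6,r1:1,r2:6,r3:Mul1
  c2: issue ADD r0<-Add1  regs: r0:Add1,r1:1,r2:6,r3:Mul1
  c3: issue SUB r2<-Add2  regs: r0:Add1,r1:1,r2:Add2,r3:Mul1
  c4: issue ADD r1<-Add3  regs: r0:Add1,r1:Add3,r2:Add2,r3:Mul1
  c5: CDB Mul1=36; issue MUL r3<-Mul1  regs: r0:Add1,r1:Add3,r2:Add2,r3:Mul1
  c6: stall  regs: r0:Add1,r1:Add3,r2:Add2,r3:Mul1
  c7: CDB Add1=37; issue SUB r1<-Add1  regs: r0:37,r1:Add1,r2:Add2,r3:Mul1
  c8: issue MUL r3<-Mul2  regs: r0:37,r1:Add1,r2:Add2,r3:Mul2
  c9: CDB Add2=1; stall  regs: r0:37,r1:Add1,r2:1,r3:Mul2
  c10: stall  regs: r0:37,r1:Add1,r2:1,r3:Mul2
  c11: CDB Add1=36; stall  regs: r0:37,r1:36,r2:1,r3:Mul2
  c12: CDB Add3=37; stall  regs: r0:37,r1:36,r2:1,r3:Mul2
  c13: stall  regs: r0:37,r1:36,r2:1,r3:Mul2
  c14: stall  regs: r0:37,r1:36,r2:1,r3:Mul2
  c15: stall  regs: r0:37,r1:36,r2:1,r3:Mul2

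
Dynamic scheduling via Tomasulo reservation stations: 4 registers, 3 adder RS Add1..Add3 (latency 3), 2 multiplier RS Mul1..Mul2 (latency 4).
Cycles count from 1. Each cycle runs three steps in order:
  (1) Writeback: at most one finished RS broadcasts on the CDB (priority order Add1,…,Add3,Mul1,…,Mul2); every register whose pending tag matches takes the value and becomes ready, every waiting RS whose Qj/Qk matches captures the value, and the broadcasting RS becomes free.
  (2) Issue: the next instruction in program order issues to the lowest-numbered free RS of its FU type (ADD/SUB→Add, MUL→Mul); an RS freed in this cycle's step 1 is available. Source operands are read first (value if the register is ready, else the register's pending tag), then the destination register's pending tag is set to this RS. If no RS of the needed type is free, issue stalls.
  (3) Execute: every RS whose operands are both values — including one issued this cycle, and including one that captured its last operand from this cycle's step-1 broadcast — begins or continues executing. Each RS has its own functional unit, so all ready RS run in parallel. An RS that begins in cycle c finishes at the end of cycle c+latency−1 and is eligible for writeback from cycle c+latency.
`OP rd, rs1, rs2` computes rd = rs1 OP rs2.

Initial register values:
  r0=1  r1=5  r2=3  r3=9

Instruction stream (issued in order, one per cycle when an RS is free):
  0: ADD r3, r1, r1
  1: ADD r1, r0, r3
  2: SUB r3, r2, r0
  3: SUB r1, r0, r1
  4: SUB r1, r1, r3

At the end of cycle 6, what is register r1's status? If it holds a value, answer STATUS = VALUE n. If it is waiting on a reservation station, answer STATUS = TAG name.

STATUS = TAG Add3

  c1: issue ADD r3<-Add1  regs: r0:1,r1:5,r2:3,r3:Add1
  c2: issue ADD r1<-Add2  regs: r0:1,r1:Add2,r2:3,r3:Add1
  c3: issue SUB r3<-Add3  regs: r0:1,r1:Add2,r2:3,r3:Add3
  c4: CDB Add1=10; issue SUB r1<-Add1  regs: r0:1,r1:Add1,r2:3,r3:Add3
  c5: stall  regs: r0:1,r1:Add1,r2:3,r3:Add3
  c6: CDB Add3=2; issue SUB r1<-Add3  regs: r0:1,r1:Add3,r2:3,r3:2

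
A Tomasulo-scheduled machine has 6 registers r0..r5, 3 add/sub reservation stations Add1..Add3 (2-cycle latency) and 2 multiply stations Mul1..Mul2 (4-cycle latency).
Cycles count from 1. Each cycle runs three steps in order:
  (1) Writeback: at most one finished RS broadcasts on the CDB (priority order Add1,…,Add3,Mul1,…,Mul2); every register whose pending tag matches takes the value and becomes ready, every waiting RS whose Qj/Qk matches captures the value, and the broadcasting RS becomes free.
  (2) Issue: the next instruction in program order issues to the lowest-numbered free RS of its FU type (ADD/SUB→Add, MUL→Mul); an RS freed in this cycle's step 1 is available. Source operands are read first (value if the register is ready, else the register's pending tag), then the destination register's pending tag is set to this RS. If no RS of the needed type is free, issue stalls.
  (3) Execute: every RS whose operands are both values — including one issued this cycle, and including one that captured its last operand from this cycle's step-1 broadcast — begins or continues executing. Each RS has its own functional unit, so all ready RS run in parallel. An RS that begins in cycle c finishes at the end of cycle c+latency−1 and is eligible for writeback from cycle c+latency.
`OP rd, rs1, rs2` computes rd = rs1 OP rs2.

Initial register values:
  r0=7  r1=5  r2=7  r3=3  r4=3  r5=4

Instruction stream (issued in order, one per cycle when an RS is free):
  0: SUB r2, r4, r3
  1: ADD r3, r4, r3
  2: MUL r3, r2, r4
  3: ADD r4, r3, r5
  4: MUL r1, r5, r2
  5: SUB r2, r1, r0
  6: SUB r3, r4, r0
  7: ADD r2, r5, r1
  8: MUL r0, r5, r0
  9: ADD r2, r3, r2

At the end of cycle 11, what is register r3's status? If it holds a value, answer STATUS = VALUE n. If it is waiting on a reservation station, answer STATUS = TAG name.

STATUS = VALUE -3

c1: issue SUB r2<-Add1 | r0:7,r1:5,r2:Add1,r3:3,r4:3,r5:4
c2: issue ADD r3<-Add2 | r0:7,r1:5,r2:Add1,r3:Add2,r4:3,r5:4
c3: CDB Add1=0; issue MUL r3<-Mul1 | r0:7,r1:5,r2:0,r3:Mul1,r4:3,r5:4
c4: CDB Add2=6; issue ADD r4<-Add1 | r0:7,r1:5,r2:0,r3:Mul1,r4:Add1,r5:4
c5: issue MUL r1<-Mul2 | r0:7,r1:Mul2,r2:0,r3:Mul1,r4:Add1,r5:4
c6: issue SUB r2<-Add2 | r0:7,r1:Mul2,r2:Add2,r3:Mul1,r4:Add1,r5:4
c7: CDB Mul1=0; issue SUB r3<-Add3 | r0:7,r1:Mul2,r2:Add2,r3:Add3,r4:Add1,r5:4
c8: stall | r0:7,r1:Mul2,r2:Add2,r3:Add3,r4:Add1,r5:4
c9: CDB Add1=4; issue ADD r2<-Add1 | r0:7,r1:Mul2,r2:Add1,r3:Add3,r4:4,r5:4
c10: CDB Mul2=0; issue MUL r0<-Mul1 | r0:Mul1,r1:0,r2:Add1,r3:Add3,r4:4,r5:4
c11: CDB Add3=-3; issue ADD r2<-Add3 | r0:Mul1,r1:0,r2:Add3,r3:-3,r4:4,r5:4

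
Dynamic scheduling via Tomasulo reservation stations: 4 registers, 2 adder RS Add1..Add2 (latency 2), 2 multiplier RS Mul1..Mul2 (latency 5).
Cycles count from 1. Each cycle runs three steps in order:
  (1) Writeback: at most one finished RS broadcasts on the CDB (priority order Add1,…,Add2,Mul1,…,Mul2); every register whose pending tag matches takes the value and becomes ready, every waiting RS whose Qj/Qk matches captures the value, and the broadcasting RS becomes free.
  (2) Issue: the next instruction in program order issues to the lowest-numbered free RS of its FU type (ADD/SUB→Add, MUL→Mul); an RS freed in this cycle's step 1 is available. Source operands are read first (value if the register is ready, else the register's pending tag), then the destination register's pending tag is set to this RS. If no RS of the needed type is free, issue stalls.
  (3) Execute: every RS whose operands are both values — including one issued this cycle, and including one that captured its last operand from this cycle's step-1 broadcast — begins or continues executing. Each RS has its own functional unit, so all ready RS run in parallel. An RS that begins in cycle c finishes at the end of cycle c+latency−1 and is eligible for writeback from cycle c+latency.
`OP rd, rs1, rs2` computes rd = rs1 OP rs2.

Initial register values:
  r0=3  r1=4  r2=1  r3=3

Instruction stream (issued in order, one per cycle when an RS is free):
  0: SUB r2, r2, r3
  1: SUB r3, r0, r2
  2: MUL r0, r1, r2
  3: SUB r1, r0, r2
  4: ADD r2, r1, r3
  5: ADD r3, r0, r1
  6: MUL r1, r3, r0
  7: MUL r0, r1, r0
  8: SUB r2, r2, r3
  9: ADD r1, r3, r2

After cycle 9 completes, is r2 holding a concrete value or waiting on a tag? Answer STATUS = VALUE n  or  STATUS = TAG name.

  c1: issue SUB r2<-Add1  regs: r0:3,r1:4,r2:Add1,r3:3
  c2: issue SUB r3<-Add2  regs: r0:3,r1:4,r2:Add1,r3:Add2
  c3: CDB Add1=-2; issue MUL r0<-Mul1  regs: r0:Mul1,r1:4,r2:-2,r3:Add2
  c4: issue SUB r1<-Add1  regs: r0:Mul1,r1:Add1,r2:-2,r3:Add2
  c5: CDB Add2=5; issue ADD r2<-Add2  regs: r0:Mul1,r1:Add1,r2:Add2,r3:5
  c6: stall  regs: r0:Mul1,r1:Add1,r2:Add2,r3:5
  c7: stall  regs: r0:Mul1,r1:Add1,r2:Add2,r3:5
  c8: CDB Mul1=-8; stall  regs: r0:-8,r1:Add1,r2:Add2,r3:5
  c9: stall  regs: r0:-8,r1:Add1,r2:Add2,r3:5

STATUS = TAG Add2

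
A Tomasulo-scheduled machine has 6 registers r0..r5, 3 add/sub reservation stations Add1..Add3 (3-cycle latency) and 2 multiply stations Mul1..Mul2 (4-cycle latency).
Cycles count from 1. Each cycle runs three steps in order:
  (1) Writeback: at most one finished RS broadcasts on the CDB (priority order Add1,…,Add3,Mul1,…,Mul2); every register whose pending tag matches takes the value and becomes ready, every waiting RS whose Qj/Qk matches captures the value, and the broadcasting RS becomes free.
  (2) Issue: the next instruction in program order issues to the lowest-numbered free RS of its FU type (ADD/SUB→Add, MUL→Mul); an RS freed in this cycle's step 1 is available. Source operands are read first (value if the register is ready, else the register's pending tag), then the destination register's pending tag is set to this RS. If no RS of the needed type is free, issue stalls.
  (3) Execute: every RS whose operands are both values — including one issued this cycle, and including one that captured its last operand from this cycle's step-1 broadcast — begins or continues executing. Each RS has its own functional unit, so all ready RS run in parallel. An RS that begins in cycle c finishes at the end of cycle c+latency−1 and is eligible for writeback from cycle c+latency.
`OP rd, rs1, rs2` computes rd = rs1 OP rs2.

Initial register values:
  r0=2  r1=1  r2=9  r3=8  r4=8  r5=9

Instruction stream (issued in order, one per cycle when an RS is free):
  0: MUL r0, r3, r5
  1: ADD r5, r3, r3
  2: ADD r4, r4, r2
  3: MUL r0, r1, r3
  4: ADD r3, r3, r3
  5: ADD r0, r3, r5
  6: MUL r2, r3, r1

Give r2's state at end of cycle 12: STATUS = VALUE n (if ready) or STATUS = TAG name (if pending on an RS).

c1: issue MUL r0<-Mul1 | r0:Mul1,r1:1,r2:9,r3:8,r4:8,r5:9
c2: issue ADD r5<-Add1 | r0:Mul1,r1:1,r2:9,r3:8,r4:8,r5:Add1
c3: issue ADD r4<-Add2 | r0:Mul1,r1:1,r2:9,r3:8,r4:Add2,r5:Add1
c4: issue MUL r0<-Mul2 | r0:Mul2,r1:1,r2:9,r3:8,r4:Add2,r5:Add1
c5: CDB Add1=16; issue ADD r3<-Add1 | r0:Mul2,r1:1,r2:9,r3:Add1,r4:Add2,r5:16
c6: CDB Add2=17; issue ADD r0<-Add2 | r0:Add2,r1:1,r2:9,r3:Add1,r4:17,r5:16
c7: CDB Mul1=72; issue MUL r2<-Mul1 | r0:Add2,r1:1,r2:Mul1,r3:Add1,r4:17,r5:16
c8: CDB Add1=16 | r0:Add2,r1:1,r2:Mul1,r3:16,r4:17,r5:16
c9: CDB Mul2=8 | r0:Add2,r1:1,r2:Mul1,r3:16,r4:17,r5:16
c10: - | r0:Add2,r1:1,r2:Mul1,r3:16,r4:17,r5:16
c11: CDB Add2=32 | r0:32,r1:1,r2:Mul1,r3:16,r4:17,r5:16
c12: CDB Mul1=16 | r0:32,r1:1,r2:16,r3:16,r4:17,r5:16

STATUS = VALUE 16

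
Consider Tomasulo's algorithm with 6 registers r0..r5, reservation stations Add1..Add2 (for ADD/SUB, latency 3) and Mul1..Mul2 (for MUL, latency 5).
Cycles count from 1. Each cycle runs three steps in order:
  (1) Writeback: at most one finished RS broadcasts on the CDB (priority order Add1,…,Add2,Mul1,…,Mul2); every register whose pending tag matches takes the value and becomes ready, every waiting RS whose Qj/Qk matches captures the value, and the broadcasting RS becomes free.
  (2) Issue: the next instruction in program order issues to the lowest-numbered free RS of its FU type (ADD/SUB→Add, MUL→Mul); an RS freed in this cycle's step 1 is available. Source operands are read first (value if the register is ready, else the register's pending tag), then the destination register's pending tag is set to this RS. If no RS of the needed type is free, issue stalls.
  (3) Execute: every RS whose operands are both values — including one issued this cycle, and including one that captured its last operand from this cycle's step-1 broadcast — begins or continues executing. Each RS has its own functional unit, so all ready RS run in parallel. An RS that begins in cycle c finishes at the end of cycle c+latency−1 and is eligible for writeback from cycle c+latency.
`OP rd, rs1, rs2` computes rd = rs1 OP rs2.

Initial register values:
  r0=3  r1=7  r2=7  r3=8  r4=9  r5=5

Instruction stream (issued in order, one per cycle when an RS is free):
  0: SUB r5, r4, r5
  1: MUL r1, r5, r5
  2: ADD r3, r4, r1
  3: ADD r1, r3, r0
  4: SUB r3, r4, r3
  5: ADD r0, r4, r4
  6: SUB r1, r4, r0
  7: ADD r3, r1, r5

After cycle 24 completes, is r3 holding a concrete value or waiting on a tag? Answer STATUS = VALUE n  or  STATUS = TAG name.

STATUS = VALUE -5

  c1: issue SUB r5<-Add1  regs: r0:3,r1:7,r2:7,r3:8,r4:9,r5:Add1
  c2: issue MUL r1<-Mul1  regs: r0:3,r1:Mul1,r2:7,r3:8,r4:9,r5:Add1
  c3: issue ADD r3<-Add2  regs: r0:3,r1:Mul1,r2:7,r3:Add2,r4:9,r5:Add1
  c4: CDB Add1=4; issue ADD r1<-Add1  regs: r0:3,r1:Add1,r2:7,r3:Add2,r4:9,r5:4
  c5: stall  regs: r0:3,r1:Add1,r2:7,r3:Add2,r4:9,r5:4
  c6: stall  regs: r0:3,r1:Add1,r2:7,r3:Add2,r4:9,r5:4
  c7: stall  regs: r0:3,r1:Add1,r2:7,r3:Add2,r4:9,r5:4
  c8: stall  regs: r0:3,r1:Add1,r2:7,r3:Add2,r4:9,r5:4
  c9: CDB Mul1=16; stall  regs: r0:3,r1:Add1,r2:7,r3:Add2,r4:9,r5:4
  c10: stall  regs: r0:3,r1:Add1,r2:7,r3:Add2,r4:9,r5:4
  c11: stall  regs: r0:3,r1:Add1,r2:7,r3:Add2,r4:9,r5:4
  c12: CDB Add2=25; issue SUB r3<-Add2  regs: r0:3,r1:Add1,r2:7,r3:Add2,r4:9,r5:4
  c13: stall  regs: r0:3,r1:Add1,r2:7,r3:Add2,r4:9,r5:4
  c14: stall  regs: r0:3,r1:Add1,r2:7,r3:Add2,r4:9,r5:4
  c15: CDB Add1=28; issue ADD r0<-Add1  regs: r0:Add1,r1:28,r2:7,r3:Add2,r4:9,r5:4
  c16: CDB Add2=-16; issue SUB r1<-Add2  regs: r0:Add1,r1:Add2,r2:7,r3:-16,r4:9,r5:4
  c17: stall  regs: r0:Add1,r1:Add2,r2:7,r3:-16,r4:9,r5:4
  c18: CDB Add1=18; issue ADD r3<-Add1  regs: r0:18,r1:Add2,r2:7,r3:Add1,r4:9,r5:4
  c19: -  regs: r0:18,r1:Add2,r2:7,r3:Add1,r4:9,r5:4
  c20: -  regs: r0:18,r1:Add2,r2:7,r3:Add1,r4:9,r5:4
  c21: CDB Add2=-9  regs: r0:18,r1:-9,r2:7,r3:Add1,r4:9,r5:4
  c22: -  regs: r0:18,r1:-9,r2:7,r3:Add1,r4:9,r5:4
  c23: -  regs: r0:18,r1:-9,r2:7,r3:Add1,r4:9,r5:4
  c24: CDB Add1=-5  regs: r0:18,r1:-9,r2:7,r3:-5,r4:9,r5:4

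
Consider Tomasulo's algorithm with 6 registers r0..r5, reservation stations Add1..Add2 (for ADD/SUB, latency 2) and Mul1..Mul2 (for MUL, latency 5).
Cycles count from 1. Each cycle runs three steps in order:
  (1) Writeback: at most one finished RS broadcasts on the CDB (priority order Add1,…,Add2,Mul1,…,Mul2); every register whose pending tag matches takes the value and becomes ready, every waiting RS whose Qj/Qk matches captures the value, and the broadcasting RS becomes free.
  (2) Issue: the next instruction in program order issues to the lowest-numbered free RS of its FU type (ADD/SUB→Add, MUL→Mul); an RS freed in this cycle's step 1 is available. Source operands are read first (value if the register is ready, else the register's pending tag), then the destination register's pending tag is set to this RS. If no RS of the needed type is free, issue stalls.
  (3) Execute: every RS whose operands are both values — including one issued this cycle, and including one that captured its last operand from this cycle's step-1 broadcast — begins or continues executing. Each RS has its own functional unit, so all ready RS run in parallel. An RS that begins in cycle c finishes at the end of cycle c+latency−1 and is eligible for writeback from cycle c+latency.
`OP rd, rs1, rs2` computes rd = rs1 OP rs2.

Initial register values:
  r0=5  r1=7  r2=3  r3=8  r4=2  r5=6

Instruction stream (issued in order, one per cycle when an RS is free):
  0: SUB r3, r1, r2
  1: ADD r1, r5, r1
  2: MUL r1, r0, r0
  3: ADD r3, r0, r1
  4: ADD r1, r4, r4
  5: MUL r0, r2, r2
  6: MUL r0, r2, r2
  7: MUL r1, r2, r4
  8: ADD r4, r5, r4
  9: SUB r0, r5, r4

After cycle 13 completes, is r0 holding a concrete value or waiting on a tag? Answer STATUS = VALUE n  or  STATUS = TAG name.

  c1: issue SUB r3<-Add1  regs: r0:5,r1:7,r2:3,r3:Add1,r4:2,r5:6
  c2: issue ADD r1<-Add2  regs: r0:5,r1:Add2,r2:3,r3:Add1,r4:2,r5:6
  c3: CDB Add1=4; issue MUL r1<-Mul1  regs: r0:5,r1:Mul1,r2:3,r3:4,r4:2,r5:6
  c4: CDB Add2=13; issue ADD r3<-Add1  regs: r0:5,r1:Mul1,r2:3,r3:Add1,r4:2,r5:6
  c5: issue ADD r1<-Add2  regs: r0:5,r1:Add2,r2:3,r3:Add1,r4:2,r5:6
  c6: issue MUL r0<-Mul2  regs: r0:Mul2,r1:Add2,r2:3,r3:Add1,r4:2,r5:6
  c7: CDB Add2=4; stall  regs: r0:Mul2,r1:4,r2:3,r3:Add1,r4:2,r5:6
  c8: CDB Mul1=25; issue MUL r0<-Mul1  regs: r0:Mul1,r1:4,r2:3,r3:Add1,r4:2,r5:6
  c9: stall  regs: r0:Mul1,r1:4,r2:3,r3:Add1,r4:2,r5:6
  c10: CDB Add1=30; stall  regs: r0:Mul1,r1:4,r2:3,r3:30,r4:2,r5:6
  c11: CDB Mul2=9; issue MUL r1<-Mul2  regs: r0:Mul1,r1:Mul2,r2:3,r3:30,r4:2,r5:6
  c12: issue ADD r4<-Add1  regs: r0:Mul1,r1:Mul2,r2:3,r3:30,r4:Add1,r5:6
  c13: CDB Mul1=9; issue SUB r0<-Add2  regs: r0:Add2,r1:Mul2,r2:3,r3:30,r4:Add1,r5:6

STATUS = TAG Add2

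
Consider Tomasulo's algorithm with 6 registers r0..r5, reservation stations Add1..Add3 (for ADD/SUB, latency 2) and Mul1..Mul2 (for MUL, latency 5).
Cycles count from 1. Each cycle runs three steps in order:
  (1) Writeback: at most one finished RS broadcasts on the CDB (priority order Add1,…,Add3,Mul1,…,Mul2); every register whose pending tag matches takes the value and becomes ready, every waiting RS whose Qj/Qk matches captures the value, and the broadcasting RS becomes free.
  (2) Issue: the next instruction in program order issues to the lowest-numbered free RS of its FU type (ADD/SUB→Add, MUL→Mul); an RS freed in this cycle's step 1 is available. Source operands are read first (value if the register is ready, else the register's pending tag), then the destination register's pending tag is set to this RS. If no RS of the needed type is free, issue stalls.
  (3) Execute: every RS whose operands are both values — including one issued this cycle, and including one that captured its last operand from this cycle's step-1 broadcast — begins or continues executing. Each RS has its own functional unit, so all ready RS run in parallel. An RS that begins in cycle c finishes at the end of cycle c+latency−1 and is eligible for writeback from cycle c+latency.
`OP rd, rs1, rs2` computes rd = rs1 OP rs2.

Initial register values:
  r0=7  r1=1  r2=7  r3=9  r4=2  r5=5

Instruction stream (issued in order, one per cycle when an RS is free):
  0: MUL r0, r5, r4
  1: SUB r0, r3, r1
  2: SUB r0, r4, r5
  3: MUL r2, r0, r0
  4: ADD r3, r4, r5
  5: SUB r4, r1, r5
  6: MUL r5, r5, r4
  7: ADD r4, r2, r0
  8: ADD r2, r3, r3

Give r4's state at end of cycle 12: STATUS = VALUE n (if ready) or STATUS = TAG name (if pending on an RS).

  c1: issue MUL r0<-Mul1  regs: r0:Mul1,r1:1,r2:7,r3:9,r4:2,r5:5
  c2: issue SUB r0<-Add1  regs: r0:Add1,r1:1,r2:7,r3:9,r4:2,r5:5
  c3: issue SUB r0<-Add2  regs: r0:Add2,r1:1,r2:7,r3:9,r4:2,r5:5
  c4: CDB Add1=8; issue MUL r2<-Mul2  regs: r0:Add2,r1:1,r2:Mul2,r3:9,r4:2,r5:5
  c5: CDB Add2=-3; issue ADD r3<-Add1  regs: r0:-3,r1:1,r2:Mul2,r3:Add1,r4:2,r5:5
  c6: CDB Mul1=10; issue SUB r4<-Add2  regs: r0:-3,r1:1,r2:Mul2,r3:Add1,r4:Add2,r5:5
  c7: CDB Add1=7; issue MUL r5<-Mul1  regs: r0:-3,r1:1,r2:Mul2,r3:7,r4:Add2,r5:Mul1
  c8: CDB Add2=-4; issue ADD r4<-Add1  regs: r0:-3,r1:1,r2:Mul2,r3:7,r4:Add1,r5:Mul1
  c9: issue ADD r2<-Add2  regs: r0:-3,r1:1,r2:Add2,r3:7,r4:Add1,r5:Mul1
  c10: CDB Mul2=9  regs: r0:-3,r1:1,r2:Add2,r3:7,r4:Add1,r5:Mul1
  c11: CDB Add2=14  regs: r0:-3,r1:1,r2:14,r3:7,r4:Add1,r5:Mul1
  c12: CDB Add1=6  regs: r0:-3,r1:1,r2:14,r3:7,r4:6,r5:Mul1

STATUS = VALUE 6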